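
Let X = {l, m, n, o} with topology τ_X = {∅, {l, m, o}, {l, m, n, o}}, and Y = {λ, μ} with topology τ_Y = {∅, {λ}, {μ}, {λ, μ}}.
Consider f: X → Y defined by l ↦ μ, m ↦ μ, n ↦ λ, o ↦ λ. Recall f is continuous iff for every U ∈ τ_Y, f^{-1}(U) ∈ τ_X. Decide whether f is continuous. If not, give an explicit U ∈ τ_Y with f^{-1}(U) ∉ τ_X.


f is NOT continuous.

Compute f^{-1}(U) for each U ∈ τ_Y:
  U = ∅: f^{-1}(U) = ∅ ∈ τ_X ✓.
  U = {λ}: f^{-1}(U) = {n, o} ∉ τ_X ✗.
  U = {μ}: f^{-1}(U) = {l, m} ∉ τ_X ✗.
  U = {λ, μ}: f^{-1}(U) = {l, m, n, o} ∈ τ_X ✓.
Found U = {λ} with f^{-1}(U) = {n, o} not in τ_X. Therefore f is NOT continuous.


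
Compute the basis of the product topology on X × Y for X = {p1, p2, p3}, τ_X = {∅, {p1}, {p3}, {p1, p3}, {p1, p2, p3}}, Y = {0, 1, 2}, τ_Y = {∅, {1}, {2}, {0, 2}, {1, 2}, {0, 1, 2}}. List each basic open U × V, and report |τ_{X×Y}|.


Basis B = {∅ × ∅, {p1} × {1}, {p1} × {2}, {p3} × {1}, {p3} × {2}, {p1} × {0, 2}, {p1} × {1, 2}, {p1, p3} × {1}, {p1, p3} × {2}, {p3} × {0, 2}, {p3} × {1, 2}, {p1} × {0, 1, 2}, {p1, p2, p3} × {1}, {p1, p2, p3} × {2}, {p3} × {0, 1, 2}, {p1, p3} × {0, 2}, {p1, p3} × {1, 2}, {p1, p3} × {0, 1, 2}, {p1, p2, p3} × {0, 2}, {p1, p2, p3} × {1, 2}, {p1, p2, p3} × {0, 1, 2}}; |τ_{X×Y}| = 70.

Enumerate products U × V with U ∈ τ_X, V ∈ τ_Y (deduplicated):
  ∅ × ∅ = {} (∅)
  {p1} × {1} = {(p1,1)}
  {p1} × {2} = {(p1,2)}
  {p3} × {1} = {(p3,1)}
  {p3} × {2} = {(p3,2)}
  {p1} × {0, 2} = {(p1,0), (p1,2)}
  {p1} × {1, 2} = {(p1,1), (p1,2)}
  {p1, p3} × {1} = {(p1,1), (p3,1)}
  {p1, p3} × {2} = {(p1,2), (p3,2)}
  {p3} × {0, 2} = {(p3,0), (p3,2)}
  {p3} × {1, 2} = {(p3,1), (p3,2)}
  {p1} × {0, 1, 2} = {(p1,0), (p1,1), (p1,2)}
  {p1, p2, p3} × {1} = {(p1,1), (p2,1), (p3,1)}
  {p1, p2, p3} × {2} = {(p1,2), (p2,2), (p3,2)}
  {p3} × {0, 1, 2} = {(p3,0), (p3,1), (p3,2)}
  {p1, p3} × {0, 2} = {(p1,0), (p1,2), (p3,0), (p3,2)}
  {p1, p3} × {1, 2} = {(p1,1), (p1,2), (p3,1), (p3,2)}
  {p1, p3} × {0, 1, 2} = {(p1,0), (p1,1), (p1,2), (p3,0), (p3,1), (p3,2)}
  {p1, p2, p3} × {0, 2} = {(p1,0), (p1,2), (p2,0), (p2,2), (p3,0), (p3,2)}
  {p1, p2, p3} × {1, 2} = {(p1,1), (p1,2), (p2,1), (p2,2), (p3,1), (p3,2)}
  {p1, p2, p3} × {0, 1, 2} = {(p1,0), (p1,1), (p1,2), (p2,0), (p2,1), (p2,2), (p3,0), (p3,1), (p3,2)}
These 21 distinct sets form the basis B.
Close under arbitrary unions to get τ_{X×Y}; counting gives |τ_{X×Y}| = 70.


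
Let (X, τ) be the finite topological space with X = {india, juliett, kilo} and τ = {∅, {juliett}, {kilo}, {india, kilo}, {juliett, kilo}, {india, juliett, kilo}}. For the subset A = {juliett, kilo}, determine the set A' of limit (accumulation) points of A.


A' = {india}

For each x ∈ X, list the open sets U ∈ τ with x ∈ U, then check whether U ∩ (A ∖ {x}) ≠ ∅ for every such U.
  x = india: opens ∋ x are {india, kilo}, {india, juliett, kilo}; each meets A ∖ {india}, so x IS a limit point.
  x = juliett: open {juliett} ∋ x has {juliett} ∩ (A ∖ {juliett}) = ∅, so x is NOT a limit point.
  x = kilo: open {kilo} ∋ x has {kilo} ∩ (A ∖ {kilo}) = ∅, so x is NOT a limit point.
Collecting: A' = {india}.


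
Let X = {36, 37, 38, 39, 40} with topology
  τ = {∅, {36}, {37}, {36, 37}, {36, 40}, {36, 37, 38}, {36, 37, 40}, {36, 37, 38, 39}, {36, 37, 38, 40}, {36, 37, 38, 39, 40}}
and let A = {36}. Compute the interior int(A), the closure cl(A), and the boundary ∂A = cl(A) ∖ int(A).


int(A) = {36}, cl(A) = {36, 38, 39, 40}, ∂A = {38, 39, 40}.

Closed sets in (X, τ) are complements of opens:
  closed(X, τ) = {∅, {39}, {40}, {38, 39}, {39, 40}, {37, 38, 39}, {38, 39, 40}, {36, 38, 39, 40}, {37, 38, 39, 40}, {36, 37, 38, 39, 40}}.
int(A) = ⋃ {U ∈ τ : U ⊆ A}. Opens contained in A: ∅, {36}.
Taking the union of these: int(A) = {36}.
cl(A) = ⋂ {C closed : A ⊆ C}. Closed sets containing A: {36, 38, 39, 40}, {36, 37, 38, 39, 40}.
Intersecting these: cl(A) = {36, 38, 39, 40}.
∂A = cl(A) ∖ int(A) = {36, 38, 39, 40} ∖ {36} = {38, 39, 40}.


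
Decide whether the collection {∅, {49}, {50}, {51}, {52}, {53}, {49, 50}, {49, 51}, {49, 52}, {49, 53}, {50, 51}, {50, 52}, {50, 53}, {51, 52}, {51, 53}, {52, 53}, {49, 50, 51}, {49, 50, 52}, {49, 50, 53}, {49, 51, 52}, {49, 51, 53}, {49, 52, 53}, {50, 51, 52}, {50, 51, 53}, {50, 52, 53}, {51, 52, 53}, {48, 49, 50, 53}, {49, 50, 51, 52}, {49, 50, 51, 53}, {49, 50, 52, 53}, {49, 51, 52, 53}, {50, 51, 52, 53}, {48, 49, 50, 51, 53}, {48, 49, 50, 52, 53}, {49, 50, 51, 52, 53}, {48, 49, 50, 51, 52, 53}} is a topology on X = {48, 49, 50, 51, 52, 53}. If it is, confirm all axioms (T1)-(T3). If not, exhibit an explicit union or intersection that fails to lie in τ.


τ IS a topology on X.

Axiom (T1): ∅ ∈ τ? Yes; X ∈ τ? Yes.
Axiom (T2/T3): check pairwise unions and intersections of members of τ.
All pairwise intersections and unions checked — each lies in τ. Therefore τ satisfies (T1), (T2), (T3): it IS a topology on X.


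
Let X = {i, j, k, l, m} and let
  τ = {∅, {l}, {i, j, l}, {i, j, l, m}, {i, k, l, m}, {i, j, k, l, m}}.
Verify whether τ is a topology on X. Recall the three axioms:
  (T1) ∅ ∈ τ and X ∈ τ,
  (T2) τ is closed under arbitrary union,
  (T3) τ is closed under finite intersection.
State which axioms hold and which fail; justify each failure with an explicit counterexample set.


τ is NOT a topology on X.

Axiom (T1): ∅ ∈ τ? Yes; X ∈ τ? Yes.
Axiom (T2/T3): check pairwise unions and intersections of members of τ.
Counterexample for (T3): {i, j, l} ∩ {i, k, l, m} = {i, l} ∉ τ. Therefore τ is NOT a topology.


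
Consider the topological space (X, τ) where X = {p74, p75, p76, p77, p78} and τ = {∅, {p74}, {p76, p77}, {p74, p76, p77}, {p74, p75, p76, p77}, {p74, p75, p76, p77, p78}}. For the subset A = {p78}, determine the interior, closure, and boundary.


int(A) = ∅, cl(A) = {p78}, ∂A = {p78}.

Closed sets in (X, τ) are complements of opens:
  closed(X, τ) = {∅, {p78}, {p75, p78}, {p74, p75, p78}, {p75, p76, p77, p78}, {p74, p75, p76, p77, p78}}.
int(A) = ⋃ {U ∈ τ : U ⊆ A}. Opens contained in A: ∅.
Taking the union of these: int(A) = ∅.
cl(A) = ⋂ {C closed : A ⊆ C}. Closed sets containing A: {p78}, {p75, p78}, {p74, p75, p78}, {p75, p76, p77, p78}, {p74, p75, p76, p77, p78}.
Intersecting these: cl(A) = {p78}.
∂A = cl(A) ∖ int(A) = {p78} ∖ ∅ = {p78}.


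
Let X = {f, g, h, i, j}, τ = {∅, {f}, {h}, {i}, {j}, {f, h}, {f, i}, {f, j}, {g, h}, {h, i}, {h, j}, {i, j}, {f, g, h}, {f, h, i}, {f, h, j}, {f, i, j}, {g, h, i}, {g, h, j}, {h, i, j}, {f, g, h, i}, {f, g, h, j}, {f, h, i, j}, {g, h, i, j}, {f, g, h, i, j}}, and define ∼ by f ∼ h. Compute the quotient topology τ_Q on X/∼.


X/∼ = {[f=h], [g], [i], [j]}; |τ_Q| = 12.

Equivalence classes: [f=h], [g], [i], [j].
Quotient map π: X → X/∼ sends f ↦ [f=h], g ↦ [g], h ↦ [f=h], i ↦ [i], j ↦ [j].
For each subset V ⊆ X/∼, compute π^{-1}(V) ⊆ X and check whether π^{-1}(V) ∈ τ. V is open in τ_Q iff π^{-1}(V) ∈ τ.
  V = {}: π^{-1}(V) = ∅ ∈ τ ✓.
  V = {[f=h]}: π^{-1}(V) = {f, h} ∈ τ ✓.
  V = {[g]}: π^{-1}(V) = {g} ∉ τ ✗.
  V = {[f=h], [g]}: π^{-1}(V) = {f, g, h} ∈ τ ✓.
  V = {[i]}: π^{-1}(V) = {i} ∈ τ ✓.
  V = {[f=h], [i]}: π^{-1}(V) = {f, h, i} ∈ τ ✓.
  V = {[g], [i]}: π^{-1}(V) = {g, i} ∉ τ ✗.
  V = {[f=h], [g], [i]}: π^{-1}(V) = {f, g, h, i} ∈ τ ✓.
  V = {[j]}: π^{-1}(V) = {j} ∈ τ ✓.
  V = {[f=h], [j]}: π^{-1}(V) = {f, h, j} ∈ τ ✓.
  V = {[g], [j]}: π^{-1}(V) = {g, j} ∉ τ ✗.
  V = {[f=h], [g], [j]}: π^{-1}(V) = {f, g, h, j} ∈ τ ✓.
  V = {[i], [j]}: π^{-1}(V) = {i, j} ∈ τ ✓.
  V = {[f=h], [i], [j]}: π^{-1}(V) = {f, h, i, j} ∈ τ ✓.
  V = {[g], [i], [j]}: π^{-1}(V) = {g, i, j} ∉ τ ✗.
  V = {[f=h], [g], [i], [j]}: π^{-1}(V) = {f, g, h, i, j} ∈ τ ✓.
Open sets in the quotient: τ_Q = {{}, {[f=h]}, {[f=h], [g]}, {[i]}, {[f=h], [i]}, {[f=h], [g], [i]}, {[j]}, {[f=h], [j]}, {[f=h], [g], [j]}, {[i], [j]}, {[f=h], [i], [j]}, {[f=h], [g], [i], [j]}} (12 elements).


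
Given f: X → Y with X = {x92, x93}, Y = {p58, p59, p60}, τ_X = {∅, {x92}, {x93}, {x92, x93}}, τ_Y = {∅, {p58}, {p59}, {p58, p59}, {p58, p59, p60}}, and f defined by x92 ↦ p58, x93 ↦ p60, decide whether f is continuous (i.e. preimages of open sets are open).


f IS continuous.

Compute f^{-1}(U) for each U ∈ τ_Y:
  U = ∅: f^{-1}(U) = ∅ ∈ τ_X ✓.
  U = {p58}: f^{-1}(U) = {x92} ∈ τ_X ✓.
  U = {p59}: f^{-1}(U) = ∅ ∈ τ_X ✓.
  U = {p58, p59}: f^{-1}(U) = {x92} ∈ τ_X ✓.
  U = {p58, p59, p60}: f^{-1}(U) = {x92, x93} ∈ τ_X ✓.
Every preimage lies in τ_X, so f IS continuous.


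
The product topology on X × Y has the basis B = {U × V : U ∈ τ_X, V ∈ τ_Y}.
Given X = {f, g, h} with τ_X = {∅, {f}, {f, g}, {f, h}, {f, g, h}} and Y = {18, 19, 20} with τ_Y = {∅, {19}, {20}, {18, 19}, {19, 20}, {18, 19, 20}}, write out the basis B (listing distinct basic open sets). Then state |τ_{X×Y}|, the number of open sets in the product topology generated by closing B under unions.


Basis B = {∅ × ∅, {f} × {19}, {f} × {20}, {f} × {18, 19}, {f} × {19, 20}, {f, g} × {19}, {f, h} × {19}, {f, g} × {20}, {f, h} × {20}, {f} × {18, 19, 20}, {f, g, h} × {19}, {f, g, h} × {20}, {f, g} × {18, 19}, {f, h} × {18, 19}, {f, g} × {19, 20}, {f, h} × {19, 20}, {f, g} × {18, 19, 20}, {f, h} × {18, 19, 20}, {f, g, h} × {18, 19}, {f, g, h} × {19, 20}, {f, g, h} × {18, 19, 20}}; |τ_{X×Y}| = 70.

Enumerate products U × V with U ∈ τ_X, V ∈ τ_Y (deduplicated):
  ∅ × ∅ = {} (∅)
  {f} × {19} = {(f,19)}
  {f} × {20} = {(f,20)}
  {f} × {18, 19} = {(f,18), (f,19)}
  {f} × {19, 20} = {(f,19), (f,20)}
  {f, g} × {19} = {(f,19), (g,19)}
  {f, h} × {19} = {(f,19), (h,19)}
  {f, g} × {20} = {(f,20), (g,20)}
  {f, h} × {20} = {(f,20), (h,20)}
  {f} × {18, 19, 20} = {(f,18), (f,19), (f,20)}
  {f, g, h} × {19} = {(f,19), (g,19), (h,19)}
  {f, g, h} × {20} = {(f,20), (g,20), (h,20)}
  {f, g} × {18, 19} = {(f,18), (f,19), (g,18), (g,19)}
  {f, h} × {18, 19} = {(f,18), (f,19), (h,18), (h,19)}
  {f, g} × {19, 20} = {(f,19), (f,20), (g,19), (g,20)}
  {f, h} × {19, 20} = {(f,19), (f,20), (h,19), (h,20)}
  {f, g} × {18, 19, 20} = {(f,18), (f,19), (f,20), (g,18), (g,19), (g,20)}
  {f, h} × {18, 19, 20} = {(f,18), (f,19), (f,20), (h,18), (h,19), (h,20)}
  {f, g, h} × {18, 19} = {(f,18), (f,19), (g,18), (g,19), (h,18), (h,19)}
  {f, g, h} × {19, 20} = {(f,19), (f,20), (g,19), (g,20), (h,19), (h,20)}
  {f, g, h} × {18, 19, 20} = {(f,18), (f,19), (f,20), (g,18), (g,19), (g,20), (h,18), (h,19), (h,20)}
These 21 distinct sets form the basis B.
Close under arbitrary unions to get τ_{X×Y}; counting gives |τ_{X×Y}| = 70.


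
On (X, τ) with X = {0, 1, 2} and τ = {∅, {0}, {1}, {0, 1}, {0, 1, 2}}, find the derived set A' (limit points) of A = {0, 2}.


A' = {2}

For each x ∈ X, list the open sets U ∈ τ with x ∈ U, then check whether U ∩ (A ∖ {x}) ≠ ∅ for every such U.
  x = 0: open {0} ∋ x has {0} ∩ (A ∖ {0}) = ∅, so x is NOT a limit point.
  x = 1: open {1} ∋ x has {1} ∩ (A ∖ {1}) = ∅, so x is NOT a limit point.
  x = 2: opens ∋ x are {0, 1, 2}; each meets A ∖ {2}, so x IS a limit point.
Collecting: A' = {2}.


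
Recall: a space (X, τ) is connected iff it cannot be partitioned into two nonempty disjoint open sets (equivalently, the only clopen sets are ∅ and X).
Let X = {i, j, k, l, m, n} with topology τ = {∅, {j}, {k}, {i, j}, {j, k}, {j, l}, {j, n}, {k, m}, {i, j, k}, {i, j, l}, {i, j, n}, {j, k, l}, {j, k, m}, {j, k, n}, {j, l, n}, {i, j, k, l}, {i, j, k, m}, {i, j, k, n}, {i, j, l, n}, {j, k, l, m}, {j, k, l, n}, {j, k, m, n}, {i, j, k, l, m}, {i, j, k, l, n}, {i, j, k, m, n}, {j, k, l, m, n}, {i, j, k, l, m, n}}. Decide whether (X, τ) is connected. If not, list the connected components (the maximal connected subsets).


(X, τ) is disconnected; components = [{k, m}, {i, j, l, n}].

Find clopen sets (U ∈ τ with X ∖ U ∈ τ):
  U = ∅, X ∖ U = {i, j, k, l, m, n} — both open, so U is clopen.
  U = {k, m}, X ∖ U = {i, j, l, n} — both open, so U is clopen.
  U = {i, j, l, n}, X ∖ U = {k, m} — both open, so U is clopen.
  U = {i, j, k, l, m, n}, X ∖ U = ∅ — both open, so U is clopen.
Nontrivial clopen(s) exist: e.g. {i, j, l, n}. So (X, τ) is disconnected.
Compute connected components by grouping points that agree on all clopens:
  component: {k, m}
  component: {i, j, l, n}


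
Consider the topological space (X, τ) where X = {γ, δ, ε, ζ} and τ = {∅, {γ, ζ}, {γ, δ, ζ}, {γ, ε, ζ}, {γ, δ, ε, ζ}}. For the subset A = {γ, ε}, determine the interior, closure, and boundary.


int(A) = ∅, cl(A) = {γ, δ, ε, ζ}, ∂A = {γ, δ, ε, ζ}.

Closed sets in (X, τ) are complements of opens:
  closed(X, τ) = {∅, {δ}, {ε}, {δ, ε}, {γ, δ, ε, ζ}}.
int(A) = ⋃ {U ∈ τ : U ⊆ A}. Opens contained in A: ∅.
Taking the union of these: int(A) = ∅.
cl(A) = ⋂ {C closed : A ⊆ C}. Closed sets containing A: {γ, δ, ε, ζ}.
Intersecting these: cl(A) = {γ, δ, ε, ζ}.
∂A = cl(A) ∖ int(A) = {γ, δ, ε, ζ} ∖ ∅ = {γ, δ, ε, ζ}.


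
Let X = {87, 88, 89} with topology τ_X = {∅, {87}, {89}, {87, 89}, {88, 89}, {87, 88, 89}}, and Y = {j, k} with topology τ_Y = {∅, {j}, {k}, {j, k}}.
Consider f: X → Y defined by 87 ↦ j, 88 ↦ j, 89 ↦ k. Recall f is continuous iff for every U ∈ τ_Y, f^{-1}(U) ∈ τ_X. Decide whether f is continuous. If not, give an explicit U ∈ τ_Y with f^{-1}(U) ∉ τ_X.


f is NOT continuous.

Compute f^{-1}(U) for each U ∈ τ_Y:
  U = ∅: f^{-1}(U) = ∅ ∈ τ_X ✓.
  U = {j}: f^{-1}(U) = {87, 88} ∉ τ_X ✗.
  U = {k}: f^{-1}(U) = {89} ∈ τ_X ✓.
  U = {j, k}: f^{-1}(U) = {87, 88, 89} ∈ τ_X ✓.
Found U = {j} with f^{-1}(U) = {87, 88} not in τ_X. Therefore f is NOT continuous.


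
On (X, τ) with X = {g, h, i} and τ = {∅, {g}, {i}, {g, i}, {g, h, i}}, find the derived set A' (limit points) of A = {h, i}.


A' = {h}

For each x ∈ X, list the open sets U ∈ τ with x ∈ U, then check whether U ∩ (A ∖ {x}) ≠ ∅ for every such U.
  x = g: open {g} ∋ x has {g} ∩ (A ∖ {g}) = ∅, so x is NOT a limit point.
  x = h: opens ∋ x are {g, h, i}; each meets A ∖ {h}, so x IS a limit point.
  x = i: open {i} ∋ x has {i} ∩ (A ∖ {i}) = ∅, so x is NOT a limit point.
Collecting: A' = {h}.


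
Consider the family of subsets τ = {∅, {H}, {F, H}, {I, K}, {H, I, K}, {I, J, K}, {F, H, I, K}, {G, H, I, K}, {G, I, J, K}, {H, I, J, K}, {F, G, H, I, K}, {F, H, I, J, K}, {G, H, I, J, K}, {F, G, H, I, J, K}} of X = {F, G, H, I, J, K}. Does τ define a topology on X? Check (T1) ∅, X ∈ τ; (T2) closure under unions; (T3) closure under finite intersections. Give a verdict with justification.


τ is NOT a topology on X.

Axiom (T1): ∅ ∈ τ? Yes; X ∈ τ? Yes.
Axiom (T2/T3): check pairwise unions and intersections of members of τ.
Counterexample for (T3): {G, H, I, K} ∩ {G, I, J, K} = {G, I, K} ∉ τ. Therefore τ is NOT a topology.


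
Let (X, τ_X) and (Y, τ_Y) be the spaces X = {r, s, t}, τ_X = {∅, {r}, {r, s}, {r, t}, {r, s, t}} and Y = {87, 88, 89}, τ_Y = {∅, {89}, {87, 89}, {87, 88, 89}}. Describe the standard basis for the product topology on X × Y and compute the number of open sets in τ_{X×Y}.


Basis B = {∅ × ∅, {r} × {89}, {r} × {87, 89}, {r, s} × {89}, {r, t} × {89}, {r} × {87, 88, 89}, {r, s, t} × {89}, {r, s} × {87, 89}, {r, t} × {87, 89}, {r, s} × {87, 88, 89}, {r, t} × {87, 88, 89}, {r, s, t} × {87, 89}, {r, s, t} × {87, 88, 89}}; |τ_{X×Y}| = 30.

Enumerate products U × V with U ∈ τ_X, V ∈ τ_Y (deduplicated):
  ∅ × ∅ = {} (∅)
  {r} × {89} = {(r,89)}
  {r} × {87, 89} = {(r,87), (r,89)}
  {r, s} × {89} = {(r,89), (s,89)}
  {r, t} × {89} = {(r,89), (t,89)}
  {r} × {87, 88, 89} = {(r,87), (r,88), (r,89)}
  {r, s, t} × {89} = {(r,89), (s,89), (t,89)}
  {r, s} × {87, 89} = {(r,87), (r,89), (s,87), (s,89)}
  {r, t} × {87, 89} = {(r,87), (r,89), (t,87), (t,89)}
  {r, s} × {87, 88, 89} = {(r,87), (r,88), (r,89), (s,87), (s,88), (s,89)}
  {r, t} × {87, 88, 89} = {(r,87), (r,88), (r,89), (t,87), (t,88), (t,89)}
  {r, s, t} × {87, 89} = {(r,87), (r,89), (s,87), (s,89), (t,87), (t,89)}
  {r, s, t} × {87, 88, 89} = {(r,87), (r,88), (r,89), (s,87), (s,88), (s,89), (t,87), (t,88), (t,89)}
These 13 distinct sets form the basis B.
Close under arbitrary unions to get τ_{X×Y}; counting gives |τ_{X×Y}| = 30.


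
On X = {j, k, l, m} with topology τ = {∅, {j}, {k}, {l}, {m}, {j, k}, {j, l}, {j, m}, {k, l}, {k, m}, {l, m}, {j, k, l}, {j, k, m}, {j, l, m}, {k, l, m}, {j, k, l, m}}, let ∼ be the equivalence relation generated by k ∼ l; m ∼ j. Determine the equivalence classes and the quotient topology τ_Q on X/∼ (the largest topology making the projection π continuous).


X/∼ = {[j=m], [k=l]}; |τ_Q| = 4.

Equivalence classes: [j=m], [k=l].
Quotient map π: X → X/∼ sends j ↦ [j=m], k ↦ [k=l], l ↦ [k=l], m ↦ [j=m].
For each subset V ⊆ X/∼, compute π^{-1}(V) ⊆ X and check whether π^{-1}(V) ∈ τ. V is open in τ_Q iff π^{-1}(V) ∈ τ.
  V = {}: π^{-1}(V) = ∅ ∈ τ ✓.
  V = {[j=m]}: π^{-1}(V) = {j, m} ∈ τ ✓.
  V = {[k=l]}: π^{-1}(V) = {k, l} ∈ τ ✓.
  V = {[j=m], [k=l]}: π^{-1}(V) = {j, k, l, m} ∈ τ ✓.
Open sets in the quotient: τ_Q = {{}, {[j=m]}, {[k=l]}, {[j=m], [k=l]}} (4 elements).


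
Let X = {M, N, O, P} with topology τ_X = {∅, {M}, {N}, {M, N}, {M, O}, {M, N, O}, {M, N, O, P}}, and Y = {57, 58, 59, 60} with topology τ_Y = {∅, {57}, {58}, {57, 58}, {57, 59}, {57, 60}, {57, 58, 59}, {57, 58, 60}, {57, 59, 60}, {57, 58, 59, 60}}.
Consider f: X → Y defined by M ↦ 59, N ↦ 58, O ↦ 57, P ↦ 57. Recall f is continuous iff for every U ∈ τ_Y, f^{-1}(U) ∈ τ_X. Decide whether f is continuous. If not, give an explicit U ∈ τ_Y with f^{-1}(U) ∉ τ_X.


f is NOT continuous.

Compute f^{-1}(U) for each U ∈ τ_Y:
  U = ∅: f^{-1}(U) = ∅ ∈ τ_X ✓.
  U = {57}: f^{-1}(U) = {O, P} ∉ τ_X ✗.
  U = {58}: f^{-1}(U) = {N} ∈ τ_X ✓.
  U = {57, 58}: f^{-1}(U) = {N, O, P} ∉ τ_X ✗.
  U = {57, 59}: f^{-1}(U) = {M, O, P} ∉ τ_X ✗.
  U = {57, 60}: f^{-1}(U) = {O, P} ∉ τ_X ✗.
  U = {57, 58, 59}: f^{-1}(U) = {M, N, O, P} ∈ τ_X ✓.
  U = {57, 58, 60}: f^{-1}(U) = {N, O, P} ∉ τ_X ✗.
  U = {57, 59, 60}: f^{-1}(U) = {M, O, P} ∉ τ_X ✗.
  U = {57, 58, 59, 60}: f^{-1}(U) = {M, N, O, P} ∈ τ_X ✓.
Found U = {57} with f^{-1}(U) = {O, P} not in τ_X. Therefore f is NOT continuous.


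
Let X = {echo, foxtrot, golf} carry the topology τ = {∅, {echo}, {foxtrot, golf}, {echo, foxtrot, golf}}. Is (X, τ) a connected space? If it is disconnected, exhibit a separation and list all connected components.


(X, τ) is disconnected; components = [{echo}, {foxtrot, golf}].

Find clopen sets (U ∈ τ with X ∖ U ∈ τ):
  U = ∅, X ∖ U = {echo, foxtrot, golf} — both open, so U is clopen.
  U = {echo}, X ∖ U = {foxtrot, golf} — both open, so U is clopen.
  U = {foxtrot, golf}, X ∖ U = {echo} — both open, so U is clopen.
  U = {echo, foxtrot, golf}, X ∖ U = ∅ — both open, so U is clopen.
Nontrivial clopen(s) exist: e.g. {echo}. So (X, τ) is disconnected.
Compute connected components by grouping points that agree on all clopens:
  component: {echo}
  component: {foxtrot, golf}


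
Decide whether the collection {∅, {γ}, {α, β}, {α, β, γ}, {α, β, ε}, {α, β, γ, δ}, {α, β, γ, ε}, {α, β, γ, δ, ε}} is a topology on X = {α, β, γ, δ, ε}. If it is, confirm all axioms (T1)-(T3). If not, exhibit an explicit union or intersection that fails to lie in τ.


τ IS a topology on X.

Axiom (T1): ∅ ∈ τ? Yes; X ∈ τ? Yes.
Axiom (T2/T3): check pairwise unions and intersections of members of τ.
All pairwise intersections and unions checked — each lies in τ. Therefore τ satisfies (T1), (T2), (T3): it IS a topology on X.


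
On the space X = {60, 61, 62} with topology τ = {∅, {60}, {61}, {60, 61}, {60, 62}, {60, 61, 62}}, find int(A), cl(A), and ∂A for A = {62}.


int(A) = ∅, cl(A) = {62}, ∂A = {62}.

Closed sets in (X, τ) are complements of opens:
  closed(X, τ) = {∅, {61}, {62}, {60, 62}, {61, 62}, {60, 61, 62}}.
int(A) = ⋃ {U ∈ τ : U ⊆ A}. Opens contained in A: ∅.
Taking the union of these: int(A) = ∅.
cl(A) = ⋂ {C closed : A ⊆ C}. Closed sets containing A: {62}, {60, 62}, {61, 62}, {60, 61, 62}.
Intersecting these: cl(A) = {62}.
∂A = cl(A) ∖ int(A) = {62} ∖ ∅ = {62}.


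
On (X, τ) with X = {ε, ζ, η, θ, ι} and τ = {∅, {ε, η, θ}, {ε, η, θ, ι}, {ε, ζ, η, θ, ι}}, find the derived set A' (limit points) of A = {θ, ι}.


A' = {ε, ζ, η, ι}

For each x ∈ X, list the open sets U ∈ τ with x ∈ U, then check whether U ∩ (A ∖ {x}) ≠ ∅ for every such U.
  x = ε: opens ∋ x are {ε, η, θ}, {ε, η, θ, ι}, {ε, ζ, η, θ, ι}; each meets A ∖ {ε}, so x IS a limit point.
  x = ζ: opens ∋ x are {ε, ζ, η, θ, ι}; each meets A ∖ {ζ}, so x IS a limit point.
  x = η: opens ∋ x are {ε, η, θ}, {ε, η, θ, ι}, {ε, ζ, η, θ, ι}; each meets A ∖ {η}, so x IS a limit point.
  x = θ: open {ε, η, θ} ∋ x has {ε, η, θ} ∩ (A ∖ {θ}) = ∅, so x is NOT a limit point.
  x = ι: opens ∋ x are {ε, η, θ, ι}, {ε, ζ, η, θ, ι}; each meets A ∖ {ι}, so x IS a limit point.
Collecting: A' = {ε, ζ, η, ι}.


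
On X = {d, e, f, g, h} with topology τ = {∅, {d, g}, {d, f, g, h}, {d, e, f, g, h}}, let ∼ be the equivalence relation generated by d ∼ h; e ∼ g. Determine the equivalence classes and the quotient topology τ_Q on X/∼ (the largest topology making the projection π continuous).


X/∼ = {[d=h], [e=g], [f]}; |τ_Q| = 2.

Equivalence classes: [d=h], [e=g], [f].
Quotient map π: X → X/∼ sends d ↦ [d=h], e ↦ [e=g], f ↦ [f], g ↦ [e=g], h ↦ [d=h].
For each subset V ⊆ X/∼, compute π^{-1}(V) ⊆ X and check whether π^{-1}(V) ∈ τ. V is open in τ_Q iff π^{-1}(V) ∈ τ.
  V = {}: π^{-1}(V) = ∅ ∈ τ ✓.
  V = {[d=h]}: π^{-1}(V) = {d, h} ∉ τ ✗.
  V = {[e=g]}: π^{-1}(V) = {e, g} ∉ τ ✗.
  V = {[d=h], [e=g]}: π^{-1}(V) = {d, e, g, h} ∉ τ ✗.
  V = {[f]}: π^{-1}(V) = {f} ∉ τ ✗.
  V = {[d=h], [f]}: π^{-1}(V) = {d, f, h} ∉ τ ✗.
  V = {[e=g], [f]}: π^{-1}(V) = {e, f, g} ∉ τ ✗.
  V = {[d=h], [e=g], [f]}: π^{-1}(V) = {d, e, f, g, h} ∈ τ ✓.
Open sets in the quotient: τ_Q = {{}, {[d=h], [e=g], [f]}} (2 elements).


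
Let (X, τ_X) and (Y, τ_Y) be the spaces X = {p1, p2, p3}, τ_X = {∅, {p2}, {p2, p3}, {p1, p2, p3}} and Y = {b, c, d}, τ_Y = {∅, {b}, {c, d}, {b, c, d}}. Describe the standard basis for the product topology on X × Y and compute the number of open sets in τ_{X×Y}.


Basis B = {∅ × ∅, {p2} × {b}, {p2, p3} × {b}, {p2} × {c, d}, {p1, p2, p3} × {b}, {p2} × {b, c, d}, {p2, p3} × {c, d}, {p1, p2, p3} × {c, d}, {p2, p3} × {b, c, d}, {p1, p2, p3} × {b, c, d}}; |τ_{X×Y}| = 16.

Enumerate products U × V with U ∈ τ_X, V ∈ τ_Y (deduplicated):
  ∅ × ∅ = {} (∅)
  {p2} × {b} = {(p2,b)}
  {p2, p3} × {b} = {(p2,b), (p3,b)}
  {p2} × {c, d} = {(p2,c), (p2,d)}
  {p1, p2, p3} × {b} = {(p1,b), (p2,b), (p3,b)}
  {p2} × {b, c, d} = {(p2,b), (p2,c), (p2,d)}
  {p2, p3} × {c, d} = {(p2,c), (p2,d), (p3,c), (p3,d)}
  {p1, p2, p3} × {c, d} = {(p1,c), (p1,d), (p2,c), (p2,d), (p3,c), (p3,d)}
  {p2, p3} × {b, c, d} = {(p2,b), (p2,c), (p2,d), (p3,b), (p3,c), (p3,d)}
  {p1, p2, p3} × {b, c, d} = {(p1,b), (p1,c), (p1,d), (p2,b), (p2,c), (p2,d), (p3,b), (p3,c), (p3,d)}
These 10 distinct sets form the basis B.
Close under arbitrary unions to get τ_{X×Y}; counting gives |τ_{X×Y}| = 16.


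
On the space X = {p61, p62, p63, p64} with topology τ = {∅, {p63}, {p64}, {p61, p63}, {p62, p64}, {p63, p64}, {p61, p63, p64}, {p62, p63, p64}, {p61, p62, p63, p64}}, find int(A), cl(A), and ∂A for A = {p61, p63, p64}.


int(A) = {p61, p63, p64}, cl(A) = {p61, p62, p63, p64}, ∂A = {p62}.

Closed sets in (X, τ) are complements of opens:
  closed(X, τ) = {∅, {p61}, {p62}, {p61, p62}, {p61, p63}, {p62, p64}, {p61, p62, p63}, {p61, p62, p64}, {p61, p62, p63, p64}}.
int(A) = ⋃ {U ∈ τ : U ⊆ A}. Opens contained in A: ∅, {p63}, {p64}, {p61, p63}, {p63, p64}, {p61, p63, p64}.
Taking the union of these: int(A) = {p61, p63, p64}.
cl(A) = ⋂ {C closed : A ⊆ C}. Closed sets containing A: {p61, p62, p63, p64}.
Intersecting these: cl(A) = {p61, p62, p63, p64}.
∂A = cl(A) ∖ int(A) = {p61, p62, p63, p64} ∖ {p61, p63, p64} = {p62}.


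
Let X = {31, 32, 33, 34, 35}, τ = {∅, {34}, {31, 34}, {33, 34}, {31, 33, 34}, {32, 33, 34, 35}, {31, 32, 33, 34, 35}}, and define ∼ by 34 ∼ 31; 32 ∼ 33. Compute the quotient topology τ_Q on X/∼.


X/∼ = {[31=34], [32=33], [35]}; |τ_Q| = 3.

Equivalence classes: [31=34], [32=33], [35].
Quotient map π: X → X/∼ sends 31 ↦ [31=34], 32 ↦ [32=33], 33 ↦ [32=33], 34 ↦ [31=34], 35 ↦ [35].
For each subset V ⊆ X/∼, compute π^{-1}(V) ⊆ X and check whether π^{-1}(V) ∈ τ. V is open in τ_Q iff π^{-1}(V) ∈ τ.
  V = {}: π^{-1}(V) = ∅ ∈ τ ✓.
  V = {[31=34]}: π^{-1}(V) = {31, 34} ∈ τ ✓.
  V = {[32=33]}: π^{-1}(V) = {32, 33} ∉ τ ✗.
  V = {[31=34], [32=33]}: π^{-1}(V) = {31, 32, 33, 34} ∉ τ ✗.
  V = {[35]}: π^{-1}(V) = {35} ∉ τ ✗.
  V = {[31=34], [35]}: π^{-1}(V) = {31, 34, 35} ∉ τ ✗.
  V = {[32=33], [35]}: π^{-1}(V) = {32, 33, 35} ∉ τ ✗.
  V = {[31=34], [32=33], [35]}: π^{-1}(V) = {31, 32, 33, 34, 35} ∈ τ ✓.
Open sets in the quotient: τ_Q = {{}, {[31=34]}, {[31=34], [32=33], [35]}} (3 elements).


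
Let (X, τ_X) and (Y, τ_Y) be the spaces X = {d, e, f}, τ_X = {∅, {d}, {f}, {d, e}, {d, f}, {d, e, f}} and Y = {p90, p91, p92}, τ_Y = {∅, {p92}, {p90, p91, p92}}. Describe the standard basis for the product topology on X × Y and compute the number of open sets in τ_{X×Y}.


Basis B = {∅ × ∅, {d} × {p92}, {f} × {p92}, {d, e} × {p92}, {d, f} × {p92}, {d} × {p90, p91, p92}, {d, e, f} × {p92}, {f} × {p90, p91, p92}, {d, e} × {p90, p91, p92}, {d, f} × {p90, p91, p92}, {d, e, f} × {p90, p91, p92}}; |τ_{X×Y}| = 18.

Enumerate products U × V with U ∈ τ_X, V ∈ τ_Y (deduplicated):
  ∅ × ∅ = {} (∅)
  {d} × {p92} = {(d,p92)}
  {f} × {p92} = {(f,p92)}
  {d, e} × {p92} = {(d,p92), (e,p92)}
  {d, f} × {p92} = {(d,p92), (f,p92)}
  {d} × {p90, p91, p92} = {(d,p90), (d,p91), (d,p92)}
  {d, e, f} × {p92} = {(d,p92), (e,p92), (f,p92)}
  {f} × {p90, p91, p92} = {(f,p90), (f,p91), (f,p92)}
  {d, e} × {p90, p91, p92} = {(d,p90), (d,p91), (d,p92), (e,p90), (e,p91), (e,p92)}
  {d, f} × {p90, p91, p92} = {(d,p90), (d,p91), (d,p92), (f,p90), (f,p91), (f,p92)}
  {d, e, f} × {p90, p91, p92} = {(d,p90), (d,p91), (d,p92), (e,p90), (e,p91), (e,p92), (f,p90), (f,p91), (f,p92)}
These 11 distinct sets form the basis B.
Close under arbitrary unions to get τ_{X×Y}; counting gives |τ_{X×Y}| = 18.


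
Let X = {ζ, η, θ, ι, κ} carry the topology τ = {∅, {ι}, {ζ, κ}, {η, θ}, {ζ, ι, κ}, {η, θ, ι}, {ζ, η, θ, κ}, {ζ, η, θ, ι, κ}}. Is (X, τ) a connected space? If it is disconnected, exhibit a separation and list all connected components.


(X, τ) is disconnected; components = [{ι}, {ζ, κ}, {η, θ}].

Find clopen sets (U ∈ τ with X ∖ U ∈ τ):
  U = ∅, X ∖ U = {ζ, η, θ, ι, κ} — both open, so U is clopen.
  U = {ι}, X ∖ U = {ζ, η, θ, κ} — both open, so U is clopen.
  U = {ζ, κ}, X ∖ U = {η, θ, ι} — both open, so U is clopen.
  U = {η, θ}, X ∖ U = {ζ, ι, κ} — both open, so U is clopen.
  U = {ζ, ι, κ}, X ∖ U = {η, θ} — both open, so U is clopen.
  U = {η, θ, ι}, X ∖ U = {ζ, κ} — both open, so U is clopen.
  U = {ζ, η, θ, κ}, X ∖ U = {ι} — both open, so U is clopen.
  U = {ζ, η, θ, ι, κ}, X ∖ U = ∅ — both open, so U is clopen.
Nontrivial clopen(s) exist: e.g. {ζ, η, θ, κ}. So (X, τ) is disconnected.
Compute connected components by grouping points that agree on all clopens:
  component: {ι}
  component: {ζ, κ}
  component: {η, θ}


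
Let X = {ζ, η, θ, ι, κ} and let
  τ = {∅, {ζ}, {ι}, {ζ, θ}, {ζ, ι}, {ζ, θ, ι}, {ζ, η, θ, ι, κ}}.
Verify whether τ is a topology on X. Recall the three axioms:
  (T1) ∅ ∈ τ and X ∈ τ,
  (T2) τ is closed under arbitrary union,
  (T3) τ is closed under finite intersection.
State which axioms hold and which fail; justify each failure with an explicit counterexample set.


τ IS a topology on X.

Axiom (T1): ∅ ∈ τ? Yes; X ∈ τ? Yes.
Axiom (T2/T3): check pairwise unions and intersections of members of τ.
All pairwise intersections and unions checked — each lies in τ. Therefore τ satisfies (T1), (T2), (T3): it IS a topology on X.


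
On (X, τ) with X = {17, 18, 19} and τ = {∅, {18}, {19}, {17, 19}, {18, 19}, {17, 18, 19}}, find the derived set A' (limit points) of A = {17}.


A' = ∅

For each x ∈ X, list the open sets U ∈ τ with x ∈ U, then check whether U ∩ (A ∖ {x}) ≠ ∅ for every such U.
  x = 17: open {17, 19} ∋ x has {17, 19} ∩ (A ∖ {17}) = ∅, so x is NOT a limit point.
  x = 18: open {18} ∋ x has {18} ∩ (A ∖ {18}) = ∅, so x is NOT a limit point.
  x = 19: open {19} ∋ x has {19} ∩ (A ∖ {19}) = ∅, so x is NOT a limit point.
Collecting: A' = ∅.


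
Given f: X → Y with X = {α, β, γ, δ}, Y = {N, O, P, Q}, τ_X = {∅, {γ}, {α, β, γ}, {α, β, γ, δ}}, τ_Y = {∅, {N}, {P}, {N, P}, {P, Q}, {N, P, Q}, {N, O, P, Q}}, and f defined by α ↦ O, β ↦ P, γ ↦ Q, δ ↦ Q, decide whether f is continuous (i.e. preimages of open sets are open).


f is NOT continuous.

Compute f^{-1}(U) for each U ∈ τ_Y:
  U = ∅: f^{-1}(U) = ∅ ∈ τ_X ✓.
  U = {N}: f^{-1}(U) = ∅ ∈ τ_X ✓.
  U = {P}: f^{-1}(U) = {β} ∉ τ_X ✗.
  U = {N, P}: f^{-1}(U) = {β} ∉ τ_X ✗.
  U = {P, Q}: f^{-1}(U) = {β, γ, δ} ∉ τ_X ✗.
  U = {N, P, Q}: f^{-1}(U) = {β, γ, δ} ∉ τ_X ✗.
  U = {N, O, P, Q}: f^{-1}(U) = {α, β, γ, δ} ∈ τ_X ✓.
Found U = {P} with f^{-1}(U) = {β} not in τ_X. Therefore f is NOT continuous.


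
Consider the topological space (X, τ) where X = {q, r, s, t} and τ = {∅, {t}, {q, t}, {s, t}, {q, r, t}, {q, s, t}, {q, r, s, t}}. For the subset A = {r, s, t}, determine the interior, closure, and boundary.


int(A) = {s, t}, cl(A) = {q, r, s, t}, ∂A = {q, r}.

Closed sets in (X, τ) are complements of opens:
  closed(X, τ) = {∅, {r}, {s}, {q, r}, {r, s}, {q, r, s}, {q, r, s, t}}.
int(A) = ⋃ {U ∈ τ : U ⊆ A}. Opens contained in A: ∅, {t}, {s, t}.
Taking the union of these: int(A) = {s, t}.
cl(A) = ⋂ {C closed : A ⊆ C}. Closed sets containing A: {q, r, s, t}.
Intersecting these: cl(A) = {q, r, s, t}.
∂A = cl(A) ∖ int(A) = {q, r, s, t} ∖ {s, t} = {q, r}.


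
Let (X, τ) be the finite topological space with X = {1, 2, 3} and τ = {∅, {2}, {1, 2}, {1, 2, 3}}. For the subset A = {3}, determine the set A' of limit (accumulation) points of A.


A' = ∅

For each x ∈ X, list the open sets U ∈ τ with x ∈ U, then check whether U ∩ (A ∖ {x}) ≠ ∅ for every such U.
  x = 1: open {1, 2} ∋ x has {1, 2} ∩ (A ∖ {1}) = ∅, so x is NOT a limit point.
  x = 2: open {2} ∋ x has {2} ∩ (A ∖ {2}) = ∅, so x is NOT a limit point.
  x = 3: open {1, 2, 3} ∋ x has {1, 2, 3} ∩ (A ∖ {3}) = ∅, so x is NOT a limit point.
Collecting: A' = ∅.


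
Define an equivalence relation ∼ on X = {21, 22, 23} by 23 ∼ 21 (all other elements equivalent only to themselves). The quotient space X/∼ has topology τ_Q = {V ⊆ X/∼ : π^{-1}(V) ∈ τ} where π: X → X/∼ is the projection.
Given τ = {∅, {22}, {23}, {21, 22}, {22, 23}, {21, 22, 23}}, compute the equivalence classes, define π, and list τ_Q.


X/∼ = {[21=23], [22]}; |τ_Q| = 3.

Equivalence classes: [21=23], [22].
Quotient map π: X → X/∼ sends 21 ↦ [21=23], 22 ↦ [22], 23 ↦ [21=23].
For each subset V ⊆ X/∼, compute π^{-1}(V) ⊆ X and check whether π^{-1}(V) ∈ τ. V is open in τ_Q iff π^{-1}(V) ∈ τ.
  V = {}: π^{-1}(V) = ∅ ∈ τ ✓.
  V = {[21=23]}: π^{-1}(V) = {21, 23} ∉ τ ✗.
  V = {[22]}: π^{-1}(V) = {22} ∈ τ ✓.
  V = {[21=23], [22]}: π^{-1}(V) = {21, 22, 23} ∈ τ ✓.
Open sets in the quotient: τ_Q = {{}, {[22]}, {[21=23], [22]}} (3 elements).


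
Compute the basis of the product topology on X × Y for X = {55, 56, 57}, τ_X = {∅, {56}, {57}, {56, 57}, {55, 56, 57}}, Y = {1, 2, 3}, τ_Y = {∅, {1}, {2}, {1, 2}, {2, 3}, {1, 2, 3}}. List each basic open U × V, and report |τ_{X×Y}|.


Basis B = {∅ × ∅, {56} × {1}, {56} × {2}, {57} × {1}, {57} × {2}, {56} × {1, 2}, {56, 57} × {1}, {56} × {2, 3}, {56, 57} × {2}, {57} × {1, 2}, {57} × {2, 3}, {55, 56, 57} × {1}, {55, 56, 57} × {2}, {56} × {1, 2, 3}, {57} × {1, 2, 3}, {56, 57} × {1, 2}, {56, 57} × {2, 3}, {55, 56, 57} × {1, 2}, {55, 56, 57} × {2, 3}, {56, 57} × {1, 2, 3}, {55, 56, 57} × {1, 2, 3}}; |τ_{X×Y}| = 70.

Enumerate products U × V with U ∈ τ_X, V ∈ τ_Y (deduplicated):
  ∅ × ∅ = {} (∅)
  {56} × {1} = {(56,1)}
  {56} × {2} = {(56,2)}
  {57} × {1} = {(57,1)}
  {57} × {2} = {(57,2)}
  {56} × {1, 2} = {(56,1), (56,2)}
  {56, 57} × {1} = {(56,1), (57,1)}
  {56} × {2, 3} = {(56,2), (56,3)}
  {56, 57} × {2} = {(56,2), (57,2)}
  {57} × {1, 2} = {(57,1), (57,2)}
  {57} × {2, 3} = {(57,2), (57,3)}
  {55, 56, 57} × {1} = {(55,1), (56,1), (57,1)}
  {55, 56, 57} × {2} = {(55,2), (56,2), (57,2)}
  {56} × {1, 2, 3} = {(56,1), (56,2), (56,3)}
  {57} × {1, 2, 3} = {(57,1), (57,2), (57,3)}
  {56, 57} × {1, 2} = {(56,1), (56,2), (57,1), (57,2)}
  {56, 57} × {2, 3} = {(56,2), (56,3), (57,2), (57,3)}
  {55, 56, 57} × {1, 2} = {(55,1), (55,2), (56,1), (56,2), (57,1), (57,2)}
  {55, 56, 57} × {2, 3} = {(55,2), (55,3), (56,2), (56,3), (57,2), (57,3)}
  {56, 57} × {1, 2, 3} = {(56,1), (56,2), (56,3), (57,1), (57,2), (57,3)}
  {55, 56, 57} × {1, 2, 3} = {(55,1), (55,2), (55,3), (56,1), (56,2), (56,3), (57,1), (57,2), (57,3)}
These 21 distinct sets form the basis B.
Close under arbitrary unions to get τ_{X×Y}; counting gives |τ_{X×Y}| = 70.


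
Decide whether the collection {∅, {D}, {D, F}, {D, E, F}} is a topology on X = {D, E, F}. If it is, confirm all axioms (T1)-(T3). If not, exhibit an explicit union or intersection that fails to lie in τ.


τ IS a topology on X.

Axiom (T1): ∅ ∈ τ? Yes; X ∈ τ? Yes.
Axiom (T2/T3): check pairwise unions and intersections of members of τ.
All pairwise intersections and unions checked — each lies in τ. Therefore τ satisfies (T1), (T2), (T3): it IS a topology on X.


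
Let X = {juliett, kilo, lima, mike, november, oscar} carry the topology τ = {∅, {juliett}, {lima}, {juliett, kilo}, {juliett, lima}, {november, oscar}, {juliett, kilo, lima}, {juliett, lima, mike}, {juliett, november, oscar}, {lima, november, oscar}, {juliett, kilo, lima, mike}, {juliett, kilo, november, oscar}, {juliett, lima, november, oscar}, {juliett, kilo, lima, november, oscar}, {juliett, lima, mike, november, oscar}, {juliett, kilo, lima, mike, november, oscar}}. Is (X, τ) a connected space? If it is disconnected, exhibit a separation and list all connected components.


(X, τ) is disconnected; components = [{november, oscar}, {juliett, kilo, lima, mike}].

Find clopen sets (U ∈ τ with X ∖ U ∈ τ):
  U = ∅, X ∖ U = {juliett, kilo, lima, mike, november, oscar} — both open, so U is clopen.
  U = {november, oscar}, X ∖ U = {juliett, kilo, lima, mike} — both open, so U is clopen.
  U = {juliett, kilo, lima, mike}, X ∖ U = {november, oscar} — both open, so U is clopen.
  U = {juliett, kilo, lima, mike, november, oscar}, X ∖ U = ∅ — both open, so U is clopen.
Nontrivial clopen(s) exist: e.g. {november, oscar}. So (X, τ) is disconnected.
Compute connected components by grouping points that agree on all clopens:
  component: {november, oscar}
  component: {juliett, kilo, lima, mike}


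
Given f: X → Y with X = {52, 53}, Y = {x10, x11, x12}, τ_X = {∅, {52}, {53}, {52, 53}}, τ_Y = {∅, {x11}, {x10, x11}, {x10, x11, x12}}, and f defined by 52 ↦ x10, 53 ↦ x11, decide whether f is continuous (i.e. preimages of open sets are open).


f IS continuous.

Compute f^{-1}(U) for each U ∈ τ_Y:
  U = ∅: f^{-1}(U) = ∅ ∈ τ_X ✓.
  U = {x11}: f^{-1}(U) = {53} ∈ τ_X ✓.
  U = {x10, x11}: f^{-1}(U) = {52, 53} ∈ τ_X ✓.
  U = {x10, x11, x12}: f^{-1}(U) = {52, 53} ∈ τ_X ✓.
Every preimage lies in τ_X, so f IS continuous.


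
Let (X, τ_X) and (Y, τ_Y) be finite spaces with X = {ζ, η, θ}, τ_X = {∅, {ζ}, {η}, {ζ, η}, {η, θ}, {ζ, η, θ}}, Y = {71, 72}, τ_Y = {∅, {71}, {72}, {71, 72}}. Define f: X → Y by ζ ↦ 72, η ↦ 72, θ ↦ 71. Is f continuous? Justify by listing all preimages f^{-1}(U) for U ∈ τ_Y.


f is NOT continuous.

Compute f^{-1}(U) for each U ∈ τ_Y:
  U = ∅: f^{-1}(U) = ∅ ∈ τ_X ✓.
  U = {71}: f^{-1}(U) = {θ} ∉ τ_X ✗.
  U = {72}: f^{-1}(U) = {ζ, η} ∈ τ_X ✓.
  U = {71, 72}: f^{-1}(U) = {ζ, η, θ} ∈ τ_X ✓.
Found U = {71} with f^{-1}(U) = {θ} not in τ_X. Therefore f is NOT continuous.


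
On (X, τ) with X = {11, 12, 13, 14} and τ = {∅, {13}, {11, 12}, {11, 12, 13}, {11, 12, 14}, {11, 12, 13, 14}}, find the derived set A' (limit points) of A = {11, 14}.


A' = {12, 14}

For each x ∈ X, list the open sets U ∈ τ with x ∈ U, then check whether U ∩ (A ∖ {x}) ≠ ∅ for every such U.
  x = 11: open {11, 12} ∋ x has {11, 12} ∩ (A ∖ {11}) = ∅, so x is NOT a limit point.
  x = 12: opens ∋ x are {11, 12}, {11, 12, 13}, {11, 12, 14}, {11, 12, 13, 14}; each meets A ∖ {12}, so x IS a limit point.
  x = 13: open {13} ∋ x has {13} ∩ (A ∖ {13}) = ∅, so x is NOT a limit point.
  x = 14: opens ∋ x are {11, 12, 14}, {11, 12, 13, 14}; each meets A ∖ {14}, so x IS a limit point.
Collecting: A' = {12, 14}.


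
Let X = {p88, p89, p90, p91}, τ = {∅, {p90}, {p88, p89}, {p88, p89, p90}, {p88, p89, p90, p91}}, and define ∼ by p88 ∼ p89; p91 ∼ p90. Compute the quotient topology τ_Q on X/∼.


X/∼ = {[p88=p89], [p90=p91]}; |τ_Q| = 3.

Equivalence classes: [p88=p89], [p90=p91].
Quotient map π: X → X/∼ sends p88 ↦ [p88=p89], p89 ↦ [p88=p89], p90 ↦ [p90=p91], p91 ↦ [p90=p91].
For each subset V ⊆ X/∼, compute π^{-1}(V) ⊆ X and check whether π^{-1}(V) ∈ τ. V is open in τ_Q iff π^{-1}(V) ∈ τ.
  V = {}: π^{-1}(V) = ∅ ∈ τ ✓.
  V = {[p88=p89]}: π^{-1}(V) = {p88, p89} ∈ τ ✓.
  V = {[p90=p91]}: π^{-1}(V) = {p90, p91} ∉ τ ✗.
  V = {[p88=p89], [p90=p91]}: π^{-1}(V) = {p88, p89, p90, p91} ∈ τ ✓.
Open sets in the quotient: τ_Q = {{}, {[p88=p89]}, {[p88=p89], [p90=p91]}} (3 elements).


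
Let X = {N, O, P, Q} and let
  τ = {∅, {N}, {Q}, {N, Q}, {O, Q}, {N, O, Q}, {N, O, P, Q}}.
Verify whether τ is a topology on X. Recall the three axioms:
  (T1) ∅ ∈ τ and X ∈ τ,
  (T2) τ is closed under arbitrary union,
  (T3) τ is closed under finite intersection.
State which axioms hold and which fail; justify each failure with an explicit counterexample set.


τ IS a topology on X.

Axiom (T1): ∅ ∈ τ? Yes; X ∈ τ? Yes.
Axiom (T2/T3): check pairwise unions and intersections of members of τ.
All pairwise intersections and unions checked — each lies in τ. Therefore τ satisfies (T1), (T2), (T3): it IS a topology on X.


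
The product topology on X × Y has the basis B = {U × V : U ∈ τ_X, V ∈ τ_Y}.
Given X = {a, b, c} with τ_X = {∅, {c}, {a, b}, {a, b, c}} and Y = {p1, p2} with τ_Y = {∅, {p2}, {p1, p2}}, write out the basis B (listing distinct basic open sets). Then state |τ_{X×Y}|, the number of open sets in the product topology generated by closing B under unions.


Basis B = {∅ × ∅, {c} × {p2}, {a, b} × {p2}, {c} × {p1, p2}, {a, b, c} × {p2}, {a, b} × {p1, p2}, {a, b, c} × {p1, p2}}; |τ_{X×Y}| = 9.

Enumerate products U × V with U ∈ τ_X, V ∈ τ_Y (deduplicated):
  ∅ × ∅ = {} (∅)
  {c} × {p2} = {(c,p2)}
  {a, b} × {p2} = {(a,p2), (b,p2)}
  {c} × {p1, p2} = {(c,p1), (c,p2)}
  {a, b, c} × {p2} = {(a,p2), (b,p2), (c,p2)}
  {a, b} × {p1, p2} = {(a,p1), (a,p2), (b,p1), (b,p2)}
  {a, b, c} × {p1, p2} = {(a,p1), (a,p2), (b,p1), (b,p2), (c,p1), (c,p2)}
These 7 distinct sets form the basis B.
Close under arbitrary unions to get τ_{X×Y}; counting gives |τ_{X×Y}| = 9.
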